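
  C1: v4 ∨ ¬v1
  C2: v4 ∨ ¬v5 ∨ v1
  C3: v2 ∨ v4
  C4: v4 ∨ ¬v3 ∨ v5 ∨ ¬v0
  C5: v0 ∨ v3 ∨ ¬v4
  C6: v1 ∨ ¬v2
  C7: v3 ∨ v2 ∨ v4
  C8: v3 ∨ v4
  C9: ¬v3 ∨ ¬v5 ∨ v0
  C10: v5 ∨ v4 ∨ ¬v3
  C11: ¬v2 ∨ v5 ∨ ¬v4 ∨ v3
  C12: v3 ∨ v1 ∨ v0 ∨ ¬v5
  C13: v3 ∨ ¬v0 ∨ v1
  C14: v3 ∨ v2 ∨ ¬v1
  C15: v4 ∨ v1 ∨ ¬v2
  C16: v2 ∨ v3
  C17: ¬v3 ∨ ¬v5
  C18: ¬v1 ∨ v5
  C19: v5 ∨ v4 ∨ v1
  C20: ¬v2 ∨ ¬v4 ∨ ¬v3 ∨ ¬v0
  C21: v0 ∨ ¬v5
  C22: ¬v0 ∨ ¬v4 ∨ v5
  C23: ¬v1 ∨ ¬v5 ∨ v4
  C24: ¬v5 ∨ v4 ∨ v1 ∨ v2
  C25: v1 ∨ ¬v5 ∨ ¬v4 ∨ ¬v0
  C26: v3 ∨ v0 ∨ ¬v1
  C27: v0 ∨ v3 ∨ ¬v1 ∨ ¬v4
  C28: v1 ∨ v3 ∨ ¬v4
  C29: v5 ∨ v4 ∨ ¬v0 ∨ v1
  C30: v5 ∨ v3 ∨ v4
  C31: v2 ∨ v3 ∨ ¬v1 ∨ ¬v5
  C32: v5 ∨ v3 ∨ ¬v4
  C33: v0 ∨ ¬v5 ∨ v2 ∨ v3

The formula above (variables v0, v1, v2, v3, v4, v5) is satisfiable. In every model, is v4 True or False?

Suppose v4 = False.
(¬v1) alone gives v1 = False.
(¬v5) alone gives v5 = False.
But (v5) is also a unit clause — contradiction.
So every satisfying assignment has v4 = True.

True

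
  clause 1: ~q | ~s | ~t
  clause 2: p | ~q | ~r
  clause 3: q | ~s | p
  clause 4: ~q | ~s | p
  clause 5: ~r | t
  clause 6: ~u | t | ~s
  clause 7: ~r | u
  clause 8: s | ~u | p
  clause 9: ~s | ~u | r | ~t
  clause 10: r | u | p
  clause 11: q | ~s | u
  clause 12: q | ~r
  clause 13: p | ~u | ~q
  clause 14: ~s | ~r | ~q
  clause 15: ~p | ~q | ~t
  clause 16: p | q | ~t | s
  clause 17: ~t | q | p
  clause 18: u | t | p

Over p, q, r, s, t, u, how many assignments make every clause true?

7

There are 2^6 = 64 truth assignments over (p, q, r, s, t, u).
Split on s. With s = 1, the clauses containing s are satisfied and ~s drops from the rest; 1 of the 2^5 = 32 assignments to the other variables satisfy what remains.
With s = 0, by the same count on the reduced clause set, 6 assignments work.
Total: 1 + 6 = 7.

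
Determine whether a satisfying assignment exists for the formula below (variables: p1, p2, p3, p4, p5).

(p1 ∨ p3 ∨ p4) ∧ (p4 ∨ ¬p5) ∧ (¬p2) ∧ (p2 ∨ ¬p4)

Unit clause (¬p2) forces p2 = False.
Unit clause (¬p4) forces p4 = False.
Unit clause (¬p5) forces p5 = False.
Case p1 = False:
Unit clause (p3) forces p3 = True.
This assignment satisfies each clause.
A satisfying assignment: p1: False; p2: False; p3: True; p4: False; p5: False.

Yes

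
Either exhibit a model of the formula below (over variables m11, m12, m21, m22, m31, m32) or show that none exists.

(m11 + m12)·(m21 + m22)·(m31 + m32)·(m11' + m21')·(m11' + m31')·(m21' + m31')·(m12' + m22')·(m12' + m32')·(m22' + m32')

Suppose m11 = 1.
From the singleton clause (m21'), m21 = 0.
From the singleton clause (m22), m22 = 1.
From the singleton clause (m31'), m31 = 0.
From the singleton clause (m32), m32 = 1.
Now (m32') is unsatisfied and unit — conflict.
Backtrack on m11: now try m11 = 0.
From the singleton clause (m12), m12 = 1.
From the singleton clause (m22'), m22 = 0.
From the singleton clause (m21), m21 = 1.
From the singleton clause (m31'), m31 = 0.
From the singleton clause (m32), m32 = 1.
Now (m32') is unsatisfied and unit — conflict.
Neither m11 = 1 nor m11 = 0 works.

UNSATISFIABLE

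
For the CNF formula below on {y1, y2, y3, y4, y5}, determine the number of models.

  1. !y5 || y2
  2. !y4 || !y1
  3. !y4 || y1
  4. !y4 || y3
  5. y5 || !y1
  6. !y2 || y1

4

There are 2^5 = 32 truth assignments over (y1, y2, y3, y4, y5).
Split on y5. With y5 = true, the clauses containing y5 are satisfied and !y5 drops from the rest; 2 of the 2^4 = 16 assignments to the other variables satisfy what remains.
With y5 = false, by the same count on the reduced clause set, 2 assignments work.
Total: 2 + 2 = 4.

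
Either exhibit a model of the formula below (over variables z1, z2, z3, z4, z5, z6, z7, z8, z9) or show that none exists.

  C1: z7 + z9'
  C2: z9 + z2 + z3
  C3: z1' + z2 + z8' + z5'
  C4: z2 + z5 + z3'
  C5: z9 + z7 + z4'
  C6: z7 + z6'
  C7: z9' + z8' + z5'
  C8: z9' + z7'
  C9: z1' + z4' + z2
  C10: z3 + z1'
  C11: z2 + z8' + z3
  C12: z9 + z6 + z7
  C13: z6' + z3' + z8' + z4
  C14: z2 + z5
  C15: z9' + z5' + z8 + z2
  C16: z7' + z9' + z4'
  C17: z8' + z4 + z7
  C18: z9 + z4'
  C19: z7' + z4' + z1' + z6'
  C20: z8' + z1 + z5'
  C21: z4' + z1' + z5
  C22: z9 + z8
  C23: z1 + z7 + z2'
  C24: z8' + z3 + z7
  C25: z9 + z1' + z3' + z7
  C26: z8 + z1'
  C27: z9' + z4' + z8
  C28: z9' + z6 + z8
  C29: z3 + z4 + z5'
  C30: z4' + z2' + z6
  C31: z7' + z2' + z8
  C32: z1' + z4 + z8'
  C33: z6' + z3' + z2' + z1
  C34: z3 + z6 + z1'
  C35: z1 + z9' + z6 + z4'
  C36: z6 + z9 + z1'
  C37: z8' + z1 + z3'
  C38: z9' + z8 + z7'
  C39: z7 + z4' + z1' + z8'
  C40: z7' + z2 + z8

z1 ↦ 0,  z2 ↦ 1,  z3 ↦ 0,  z4 ↦ 0,  z5 ↦ 0,  z6 ↦ 0,  z7 ↦ 1,  z8 ↦ 1,  z9 ↦ 0

Try z7 = 1.
From the singleton clause (z9'), z9 = 0.
From the singleton clause (z4'), z4 = 0.
From the singleton clause (z8), z8 = 1.
From the singleton clause (z1'), z1 = 0.
From the singleton clause (z5'), z5 = 0.
From the singleton clause (z2), z2 = 1.
From the singleton clause (z3'), z3 = 0.
All clauses hold; z6 can take either value.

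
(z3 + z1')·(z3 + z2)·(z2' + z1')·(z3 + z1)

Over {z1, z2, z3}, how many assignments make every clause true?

3

There are 2^3 = 8 truth assignments over (z1, z2, z3).
Check each against the 4 clauses (columns in the order z1, z2, z3):
  F F F  ✗ fails (z3 + z2)
  F F T  ✓ satisfies all
  F T F  ✗ fails (z3 + z1)
  F T T  ✓ satisfies all
  T F F  ✗ fails (z3 + z1')
  T F T  ✓ satisfies all
  T T F  ✗ fails (z3 + z1')
  T T T  ✗ fails (z2' + z1')
3 of the 8 rows are models.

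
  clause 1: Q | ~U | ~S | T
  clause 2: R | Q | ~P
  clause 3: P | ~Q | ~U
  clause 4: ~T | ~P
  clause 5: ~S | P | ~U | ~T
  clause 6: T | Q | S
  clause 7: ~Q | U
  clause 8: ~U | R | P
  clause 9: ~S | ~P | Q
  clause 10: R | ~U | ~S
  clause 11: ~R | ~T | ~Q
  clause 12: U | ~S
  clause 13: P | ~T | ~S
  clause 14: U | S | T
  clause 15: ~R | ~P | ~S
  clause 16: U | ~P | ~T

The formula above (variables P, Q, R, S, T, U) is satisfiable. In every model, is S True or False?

False

Suppose S = 1.
The clause (U) is unit, so U = 1.
The clause (R) is unit, so R = 1.
The clause (~P) is unit, so P = 0.
The clause (~Q) is unit, so Q = 0.
The clause (T) is unit, so T = 1.
But (~T) is also a unit clause — contradiction.
So every satisfying assignment has S = False.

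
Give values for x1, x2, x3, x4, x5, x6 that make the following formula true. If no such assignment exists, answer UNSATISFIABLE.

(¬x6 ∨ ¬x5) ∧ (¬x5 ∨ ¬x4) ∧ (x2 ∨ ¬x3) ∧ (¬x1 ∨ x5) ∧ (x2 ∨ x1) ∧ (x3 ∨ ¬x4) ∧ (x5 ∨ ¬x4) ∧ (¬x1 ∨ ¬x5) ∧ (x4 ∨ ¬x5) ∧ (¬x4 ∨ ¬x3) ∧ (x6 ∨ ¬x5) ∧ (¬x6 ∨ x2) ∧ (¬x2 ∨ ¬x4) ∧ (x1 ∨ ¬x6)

x1: False; x2: True; x3: False; x4: False; x5: False; x6: False

Try x6 = False.
From the singleton clause (¬x5), x5 = False.
From the singleton clause (¬x1), x1 = False.
From the singleton clause (x2), x2 = True.
From the singleton clause (¬x4), x4 = False.
All clauses hold; x3 can take either value.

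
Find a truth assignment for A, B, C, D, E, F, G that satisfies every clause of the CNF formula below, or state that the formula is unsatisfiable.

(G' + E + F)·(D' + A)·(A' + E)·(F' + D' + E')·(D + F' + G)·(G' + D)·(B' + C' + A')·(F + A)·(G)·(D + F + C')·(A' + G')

UNSATISFIABLE

(G) alone gives G = 1.
(D) alone gives D = 1.
(A) alone gives A = 1.
Now (A') is unsatisfied and unit — conflict.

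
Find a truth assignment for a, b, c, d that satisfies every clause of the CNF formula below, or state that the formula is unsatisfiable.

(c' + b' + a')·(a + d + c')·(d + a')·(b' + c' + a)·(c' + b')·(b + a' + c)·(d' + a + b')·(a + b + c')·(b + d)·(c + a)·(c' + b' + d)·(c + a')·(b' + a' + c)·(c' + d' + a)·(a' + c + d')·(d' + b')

a ↦ 1; b ↦ 0; c ↦ 1; d ↦ 1

Try d = 1.
(b') alone gives b = 0.
Try a = 1.
(c) alone gives c = 1.
All clauses are satisfied.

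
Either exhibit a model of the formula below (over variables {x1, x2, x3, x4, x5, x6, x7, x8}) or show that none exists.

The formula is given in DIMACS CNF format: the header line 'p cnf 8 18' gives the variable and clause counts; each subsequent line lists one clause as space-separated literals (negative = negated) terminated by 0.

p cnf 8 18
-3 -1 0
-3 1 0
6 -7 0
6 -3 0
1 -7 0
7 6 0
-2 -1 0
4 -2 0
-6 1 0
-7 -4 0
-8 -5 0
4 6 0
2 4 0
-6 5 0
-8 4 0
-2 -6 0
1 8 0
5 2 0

Suppose x3 = False.
Suppose x6 = True.
(x1) alone gives x1 = True.
(¬x2) alone gives x2 = False.
(x4) alone gives x4 = True.
(¬x7) alone gives x7 = False.
(x5) alone gives x5 = True.
(¬x8) alone gives x8 = False.
Every clause now holds.

x1: True, x2: False, x3: False, x4: True, x5: True, x6: True, x7: False, x8: False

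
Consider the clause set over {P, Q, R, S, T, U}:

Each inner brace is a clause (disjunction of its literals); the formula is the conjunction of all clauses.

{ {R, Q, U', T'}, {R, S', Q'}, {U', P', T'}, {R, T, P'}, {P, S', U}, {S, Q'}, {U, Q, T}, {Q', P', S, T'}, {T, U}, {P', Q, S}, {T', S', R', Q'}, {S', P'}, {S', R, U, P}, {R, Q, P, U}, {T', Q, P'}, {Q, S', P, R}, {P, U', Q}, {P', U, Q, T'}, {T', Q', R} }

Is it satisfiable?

Yes

Suppose S = 1.
The clause (P') is unit, so P = 0.
The clause (U) is unit, so U = 1.
The clause (Q) is unit, so Q = 1.
The clause (R) is unit, so R = 1.
The clause (T') is unit, so T = 0.
All clauses are satisfied.
A satisfying assignment: P=0; Q=1; R=1; S=1; T=0; U=1.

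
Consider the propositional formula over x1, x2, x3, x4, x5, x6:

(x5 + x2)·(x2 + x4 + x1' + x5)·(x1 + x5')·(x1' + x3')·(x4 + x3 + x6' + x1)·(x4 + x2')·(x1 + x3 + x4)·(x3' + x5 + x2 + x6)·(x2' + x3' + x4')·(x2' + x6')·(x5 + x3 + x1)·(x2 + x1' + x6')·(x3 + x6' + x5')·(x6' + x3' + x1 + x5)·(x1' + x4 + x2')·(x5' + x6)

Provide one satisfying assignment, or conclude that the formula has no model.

Case x5 = 0:
From the singleton clause (x2), x2 = 1.
From the singleton clause (x4), x4 = 1.
From the singleton clause (x3'), x3 = 0.
From the singleton clause (x6'), x6 = 0.
From the singleton clause (x1), x1 = 1.
Every clause now holds.

x1: 1,  x2: 1,  x3: 0,  x4: 1,  x5: 0,  x6: 0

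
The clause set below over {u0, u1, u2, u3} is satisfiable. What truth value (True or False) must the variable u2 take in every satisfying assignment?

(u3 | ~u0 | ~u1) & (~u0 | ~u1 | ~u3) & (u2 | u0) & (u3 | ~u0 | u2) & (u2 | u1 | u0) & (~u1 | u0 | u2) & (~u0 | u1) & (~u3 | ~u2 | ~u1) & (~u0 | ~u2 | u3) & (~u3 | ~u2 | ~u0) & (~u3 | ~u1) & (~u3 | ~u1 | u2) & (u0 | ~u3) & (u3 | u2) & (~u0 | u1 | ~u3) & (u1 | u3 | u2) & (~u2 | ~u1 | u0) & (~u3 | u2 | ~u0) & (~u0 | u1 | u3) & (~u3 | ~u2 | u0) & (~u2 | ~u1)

True

Suppose u2 = 0.
(u0) alone gives u0 = 1.
(u3) alone gives u3 = 1.
That conflicts with the unit clause (~u3).
So every satisfying assignment has u2 = True.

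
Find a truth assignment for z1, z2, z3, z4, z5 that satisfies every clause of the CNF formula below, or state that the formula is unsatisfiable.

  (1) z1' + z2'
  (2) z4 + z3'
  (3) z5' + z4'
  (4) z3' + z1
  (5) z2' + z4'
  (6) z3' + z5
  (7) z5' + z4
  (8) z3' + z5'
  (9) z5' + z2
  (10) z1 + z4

Branch on z1: set z1 = 1.
The clause (z2') is unit, so z2 = 0.
The clause (z5') is unit, so z5 = 0.
The clause (z3') is unit, so z3 = 0.
All clauses hold; z4 can take either value.

z1=1, z2=0, z3=0, z4=0, z5=0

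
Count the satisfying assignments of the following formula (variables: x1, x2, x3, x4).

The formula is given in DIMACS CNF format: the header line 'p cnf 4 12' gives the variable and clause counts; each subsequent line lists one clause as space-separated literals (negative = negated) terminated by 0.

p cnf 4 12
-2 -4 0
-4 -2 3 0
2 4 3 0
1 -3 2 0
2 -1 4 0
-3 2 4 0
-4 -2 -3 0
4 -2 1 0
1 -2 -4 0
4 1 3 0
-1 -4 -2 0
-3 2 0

4

There are 2^4 = 16 truth assignments over (x1, x2, x3, x4).
Check each against the 12 clauses (columns in the order x1, x2, x3, x4):
  F F F F  ✗ fails (x2 ∨ x4 ∨ x3)
  F F F T  ✓ satisfies all
  F F T F  ✗ fails (x1 ∨ ¬x3 ∨ x2)
  F F T T  ✗ fails (x1 ∨ ¬x3 ∨ x2)
  F T F F  ✗ fails (x4 ∨ ¬x2 ∨ x1)
  F T F T  ✗ fails (¬x2 ∨ ¬x4)
  F T T F  ✗ fails (x4 ∨ ¬x2 ∨ x1)
  F T T T  ✗ fails (¬x2 ∨ ¬x4)
  T F F F  ✗ fails (x2 ∨ x4 ∨ x3)
  T F F T  ✓ satisfies all
  T F T F  ✗ fails (x2 ∨ ¬x1 ∨ x4)
  T F T T  ✗ fails (¬x3 ∨ x2)
  T T F F  ✓ satisfies all
  T T F T  ✗ fails (¬x2 ∨ ¬x4)
  T T T F  ✓ satisfies all
  T T T T  ✗ fails (¬x2 ∨ ¬x4)
4 of the 16 rows are models.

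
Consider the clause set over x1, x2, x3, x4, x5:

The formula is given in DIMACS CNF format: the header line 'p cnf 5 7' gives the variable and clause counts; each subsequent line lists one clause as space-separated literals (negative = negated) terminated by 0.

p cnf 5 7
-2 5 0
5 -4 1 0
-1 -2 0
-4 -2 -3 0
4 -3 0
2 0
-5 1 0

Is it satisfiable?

No, unsatisfiable

From the singleton clause (x2), x2 = True.
From the singleton clause (x5), x5 = True.
From the singleton clause (¬x1), x1 = False.
That conflicts with the unit clause (x1).
No assignment satisfies every clause.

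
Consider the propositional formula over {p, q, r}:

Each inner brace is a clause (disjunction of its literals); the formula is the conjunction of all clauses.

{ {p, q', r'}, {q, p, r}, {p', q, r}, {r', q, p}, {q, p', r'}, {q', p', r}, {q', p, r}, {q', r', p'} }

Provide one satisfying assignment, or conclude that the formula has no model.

UNSATISFIABLE

Branch on p: set p = 1.
Branch on q: set q = 1.
The clause (r) is unit, so r = 1.
But (r') is also a unit clause — contradiction.
Undo q and try q = 0.
The clause (r) is unit, so r = 1.
But (r') is also a unit clause — contradiction.
Neither q = 1 nor q = 0 works.
Undo p and try p = 0.
Branch on q: set q = 0.
The clause (r) is unit, so r = 1.
But (r') is also a unit clause — contradiction.
Undo q and try q = 1.
The clause (r') is unit, so r = 0.
But (r) is also a unit clause — contradiction.
Neither q = 1 nor q = 0 works.
Neither p = 1 nor p = 0 works.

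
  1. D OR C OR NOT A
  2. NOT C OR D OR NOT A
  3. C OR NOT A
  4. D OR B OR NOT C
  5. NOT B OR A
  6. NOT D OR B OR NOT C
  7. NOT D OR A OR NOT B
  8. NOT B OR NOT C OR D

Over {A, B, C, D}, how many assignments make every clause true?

3

There are 2^4 = 16 truth assignments over (A, B, C, D).
Split on B. With B = true, the clauses containing B are satisfied and NOT B drops from the rest; 1 of the 2^3 = 8 assignments to the other variables satisfy what remains.
With B = false, by the same count on the reduced clause set, 2 assignments work.
(One model: A=F, B=F, C=F, D=F.)
Total: 1 + 2 = 3.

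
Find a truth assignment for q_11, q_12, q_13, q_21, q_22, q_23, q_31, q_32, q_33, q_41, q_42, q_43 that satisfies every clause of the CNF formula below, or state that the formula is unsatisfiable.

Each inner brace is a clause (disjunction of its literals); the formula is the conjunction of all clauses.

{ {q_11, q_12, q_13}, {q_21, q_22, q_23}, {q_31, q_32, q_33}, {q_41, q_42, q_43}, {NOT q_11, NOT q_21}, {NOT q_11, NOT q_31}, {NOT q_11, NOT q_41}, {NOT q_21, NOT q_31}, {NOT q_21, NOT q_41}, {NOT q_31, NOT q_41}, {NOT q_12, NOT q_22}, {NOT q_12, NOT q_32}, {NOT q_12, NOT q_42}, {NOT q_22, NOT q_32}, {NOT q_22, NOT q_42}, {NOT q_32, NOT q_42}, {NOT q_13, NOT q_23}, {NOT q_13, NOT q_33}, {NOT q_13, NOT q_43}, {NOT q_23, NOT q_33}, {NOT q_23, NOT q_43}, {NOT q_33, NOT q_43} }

UNSATISFIABLE

Branch on q_11: set q_11 = false.
Branch on q_12: set q_12 = true.
The clause (NOT q_22) is unit, so q_22 = false.
The clause (NOT q_32) is unit, so q_32 = false.
The clause (NOT q_42) is unit, so q_42 = false.
Branch on q_21: set q_21 = true.
The clause (NOT q_31) is unit, so q_31 = false.
The clause (q_33) is unit, so q_33 = true.
The clause (NOT q_41) is unit, so q_41 = false.
The clause (q_43) is unit, so q_43 = true.
But (NOT q_43) is also a unit clause — contradiction.
Backtrack on q_21: now try q_21 = false.
The clause (q_23) is unit, so q_23 = true.
The clause (NOT q_13) is unit, so q_13 = false.
The clause (NOT q_33) is unit, so q_33 = false.
The clause (q_31) is unit, so q_31 = true.
The clause (NOT q_41) is unit, so q_41 = false.
The clause (q_43) is unit, so q_43 = true.
But (NOT q_43) is also a unit clause — contradiction.
Both values of q_21 lead to a conflict.
Backtrack on q_12: now try q_12 = false.
The clause (q_13) is unit, so q_13 = true.
The clause (NOT q_23) is unit, so q_23 = false.
The clause (NOT q_33) is unit, so q_33 = false.
The clause (NOT q_43) is unit, so q_43 = false.
Branch on q_21: set q_21 = true.
The clause (NOT q_31) is unit, so q_31 = false.
The clause (q_32) is unit, so q_32 = true.
The clause (NOT q_41) is unit, so q_41 = false.
The clause (q_42) is unit, so q_42 = true.
But (NOT q_42) is also a unit clause — contradiction.
Backtrack on q_21: now try q_21 = false.
The clause (q_22) is unit, so q_22 = true.
The clause (NOT q_32) is unit, so q_32 = false.
The clause (q_31) is unit, so q_31 = true.
The clause (NOT q_41) is unit, so q_41 = false.
The clause (q_42) is unit, so q_42 = true.
But (NOT q_42) is also a unit clause — contradiction.
Both values of q_21 lead to a conflict.
Both values of q_12 lead to a conflict.
Backtrack on q_11: now try q_11 = true.
The clause (NOT q_21) is unit, so q_21 = false.
The clause (NOT q_31) is unit, so q_31 = false.
The clause (NOT q_41) is unit, so q_41 = false.
Branch on q_22: set q_22 = true.
The clause (NOT q_12) is unit, so q_12 = false.
The clause (NOT q_32) is unit, so q_32 = false.
The clause (q_33) is unit, so q_33 = true.
The clause (NOT q_42) is unit, so q_42 = false.
The clause (q_43) is unit, so q_43 = true.
But (NOT q_43) is also a unit clause — contradiction.
Backtrack on q_22: now try q_22 = false.
The clause (q_23) is unit, so q_23 = true.
The clause (NOT q_13) is unit, so q_13 = false.
The clause (NOT q_33) is unit, so q_33 = false.
The clause (q_32) is unit, so q_32 = true.
The clause (NOT q_12) is unit, so q_12 = false.
The clause (NOT q_42) is unit, so q_42 = false.
The clause (q_43) is unit, so q_43 = true.
But (NOT q_43) is also a unit clause — contradiction.
Both values of q_22 lead to a conflict.
Both values of q_11 lead to a conflict.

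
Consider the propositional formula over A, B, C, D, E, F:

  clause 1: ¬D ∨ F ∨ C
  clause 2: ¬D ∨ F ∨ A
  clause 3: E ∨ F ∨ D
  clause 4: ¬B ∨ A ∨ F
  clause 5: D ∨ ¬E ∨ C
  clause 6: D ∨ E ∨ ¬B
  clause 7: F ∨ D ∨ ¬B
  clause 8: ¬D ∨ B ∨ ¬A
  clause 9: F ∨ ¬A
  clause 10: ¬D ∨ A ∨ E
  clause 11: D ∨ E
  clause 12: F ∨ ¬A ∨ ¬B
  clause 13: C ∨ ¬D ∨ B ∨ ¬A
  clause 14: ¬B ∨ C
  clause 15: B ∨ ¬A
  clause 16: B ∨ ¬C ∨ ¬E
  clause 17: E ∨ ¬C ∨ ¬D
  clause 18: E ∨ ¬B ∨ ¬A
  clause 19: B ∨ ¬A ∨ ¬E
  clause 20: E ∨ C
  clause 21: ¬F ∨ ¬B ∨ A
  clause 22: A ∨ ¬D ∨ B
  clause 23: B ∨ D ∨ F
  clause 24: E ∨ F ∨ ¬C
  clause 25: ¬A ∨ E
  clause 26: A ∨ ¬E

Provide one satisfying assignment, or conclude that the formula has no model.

A: True, B: True, C: True, D: False, E: True, F: True

Suppose F = True.
Suppose D = False.
(E) alone gives E = True.
(C) alone gives C = True.
(B) alone gives B = True.
(A) alone gives A = True.
This assignment satisfies each clause.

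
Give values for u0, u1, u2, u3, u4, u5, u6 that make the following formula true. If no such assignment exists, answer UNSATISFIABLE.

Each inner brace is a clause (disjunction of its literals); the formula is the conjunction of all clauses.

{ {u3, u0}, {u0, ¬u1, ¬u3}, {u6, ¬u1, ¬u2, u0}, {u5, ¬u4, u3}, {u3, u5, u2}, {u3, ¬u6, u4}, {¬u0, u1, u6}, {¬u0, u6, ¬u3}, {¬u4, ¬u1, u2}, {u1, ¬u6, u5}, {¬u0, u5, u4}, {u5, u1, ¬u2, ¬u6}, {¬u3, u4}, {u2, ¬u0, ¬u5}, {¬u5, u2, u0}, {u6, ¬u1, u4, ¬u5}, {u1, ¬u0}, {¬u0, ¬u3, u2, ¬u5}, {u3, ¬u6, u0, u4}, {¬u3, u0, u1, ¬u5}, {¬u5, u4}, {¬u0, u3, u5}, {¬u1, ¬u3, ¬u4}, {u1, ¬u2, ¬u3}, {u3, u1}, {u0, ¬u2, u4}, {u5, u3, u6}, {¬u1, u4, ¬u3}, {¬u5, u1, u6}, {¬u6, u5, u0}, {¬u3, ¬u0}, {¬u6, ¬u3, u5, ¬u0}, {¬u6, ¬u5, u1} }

Try u3 = True.
Unit clause (u4) forces u4 = True.
Unit clause (¬u1) forces u1 = False.
Unit clause (¬u0) forces u0 = False.
Unit clause (¬u5) forces u5 = False.
Unit clause (¬u6) forces u6 = False.
Unit clause (¬u2) forces u2 = False.
All clauses are satisfied.

u0 ↦ False; u1 ↦ False; u2 ↦ False; u3 ↦ True; u4 ↦ True; u5 ↦ False; u6 ↦ False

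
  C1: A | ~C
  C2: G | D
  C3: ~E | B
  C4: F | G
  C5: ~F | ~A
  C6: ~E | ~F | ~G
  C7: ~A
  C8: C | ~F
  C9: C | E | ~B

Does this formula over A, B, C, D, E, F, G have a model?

Yes

Unit clause (~A) forces A = 0.
Unit clause (~C) forces C = 0.
Unit clause (~F) forces F = 0.
Unit clause (G) forces G = 1.
Branch on E: set E = 1.
Unit clause (B) forces B = 1.
Every clause is now satisfied; D is unconstrained.
A satisfying assignment: A=0,  B=1,  C=0,  D=1,  E=1,  F=0,  G=1.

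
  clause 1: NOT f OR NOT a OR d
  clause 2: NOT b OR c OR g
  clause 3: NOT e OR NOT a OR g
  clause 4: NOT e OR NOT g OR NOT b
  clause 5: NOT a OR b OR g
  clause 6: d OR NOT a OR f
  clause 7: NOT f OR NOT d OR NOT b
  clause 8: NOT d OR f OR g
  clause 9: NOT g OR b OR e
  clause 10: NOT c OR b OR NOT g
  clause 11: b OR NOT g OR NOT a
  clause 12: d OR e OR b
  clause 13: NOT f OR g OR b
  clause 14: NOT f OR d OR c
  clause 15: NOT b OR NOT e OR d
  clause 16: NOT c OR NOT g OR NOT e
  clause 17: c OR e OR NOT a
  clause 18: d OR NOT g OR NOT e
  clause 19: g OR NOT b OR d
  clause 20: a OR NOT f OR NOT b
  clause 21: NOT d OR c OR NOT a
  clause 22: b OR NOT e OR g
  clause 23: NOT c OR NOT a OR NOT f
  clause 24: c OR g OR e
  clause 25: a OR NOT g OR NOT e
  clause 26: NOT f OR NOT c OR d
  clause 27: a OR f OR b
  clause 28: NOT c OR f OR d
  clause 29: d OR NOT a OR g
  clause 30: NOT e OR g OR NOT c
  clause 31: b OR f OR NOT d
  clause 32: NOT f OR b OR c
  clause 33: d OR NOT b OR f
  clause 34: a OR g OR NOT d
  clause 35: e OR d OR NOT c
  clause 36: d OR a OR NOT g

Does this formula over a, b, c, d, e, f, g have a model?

Case f = false:
Case d = true:
(g) alone gives g = true.
(b) alone gives b = true.
(NOT e) alone gives e = false.
Case c = false:
(NOT a) alone gives a = false.
This assignment satisfies each clause.
A satisfying assignment: a: false; b: true; c: false; d: true; e: false; f: false; g: true.

Yes, satisfiable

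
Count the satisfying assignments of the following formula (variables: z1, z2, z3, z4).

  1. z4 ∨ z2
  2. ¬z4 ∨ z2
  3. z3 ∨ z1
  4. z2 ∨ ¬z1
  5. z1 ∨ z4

There are 2^4 = 16 truth assignments over (z1, z2, z3, z4).
Split on z3. With z3 = True, the clauses containing z3 are satisfied and ¬z3 drops from the rest; 3 of the 2^3 = 8 assignments to the other variables satisfy what remains.
With z3 = False, by the same count on the reduced clause set, 2 assignments work.
Total: 3 + 2 = 5.

5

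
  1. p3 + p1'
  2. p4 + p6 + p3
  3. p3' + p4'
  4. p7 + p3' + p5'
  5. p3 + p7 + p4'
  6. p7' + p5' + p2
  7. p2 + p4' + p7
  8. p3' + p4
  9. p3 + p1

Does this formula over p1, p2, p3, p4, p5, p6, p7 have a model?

No

Case p3 = 1:
The clause (p4') is unit, so p4 = 0.
But (p4) is also a unit clause — contradiction.
That branch fails; take p3 = 0 instead.
The clause (p1') is unit, so p1 = 0.
But (p1) is also a unit clause — contradiction.
Both values of p3 lead to a conflict.
No assignment satisfies every clause.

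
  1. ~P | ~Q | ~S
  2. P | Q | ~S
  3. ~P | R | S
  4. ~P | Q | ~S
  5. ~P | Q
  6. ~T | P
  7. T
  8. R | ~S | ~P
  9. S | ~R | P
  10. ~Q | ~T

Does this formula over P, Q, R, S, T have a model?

Unit clause (T) forces T = 1.
Unit clause (P) forces P = 1.
Unit clause (Q) forces Q = 1.
Now (~Q) is unsatisfied and unit — conflict.
No assignment satisfies every clause.

Unsatisfiable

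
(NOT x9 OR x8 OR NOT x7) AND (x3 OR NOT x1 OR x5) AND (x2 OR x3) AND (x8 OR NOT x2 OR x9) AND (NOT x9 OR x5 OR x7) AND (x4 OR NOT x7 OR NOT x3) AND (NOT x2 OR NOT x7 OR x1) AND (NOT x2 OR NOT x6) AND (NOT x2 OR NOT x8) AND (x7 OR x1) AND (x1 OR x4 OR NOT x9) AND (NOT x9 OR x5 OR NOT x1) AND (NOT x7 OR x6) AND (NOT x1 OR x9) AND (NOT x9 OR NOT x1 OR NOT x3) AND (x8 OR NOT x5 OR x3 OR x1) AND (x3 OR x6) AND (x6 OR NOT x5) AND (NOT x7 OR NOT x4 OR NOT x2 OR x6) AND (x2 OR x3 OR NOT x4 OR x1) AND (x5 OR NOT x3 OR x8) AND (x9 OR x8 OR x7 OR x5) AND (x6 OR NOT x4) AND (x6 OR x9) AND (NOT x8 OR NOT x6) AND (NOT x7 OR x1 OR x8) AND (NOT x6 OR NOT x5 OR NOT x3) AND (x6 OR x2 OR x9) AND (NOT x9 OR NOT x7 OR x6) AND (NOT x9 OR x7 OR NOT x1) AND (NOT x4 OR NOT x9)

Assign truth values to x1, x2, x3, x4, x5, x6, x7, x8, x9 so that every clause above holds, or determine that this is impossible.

Suppose x2 = true.
Unit clause (NOT x6) forces x6 = false.
Unit clause (NOT x8) forces x8 = false.
Unit clause (x9) forces x9 = true.
Unit clause (NOT x7) forces x7 = false.
Unit clause (x5) forces x5 = true.
That conflicts with the unit clause (NOT x5).
That branch fails; take x2 = false instead.
Unit clause (x3) forces x3 = true.
Suppose x4 = true.
Unit clause (x6) forces x6 = true.
Unit clause (NOT x8) forces x8 = false.
Unit clause (x5) forces x5 = true.
That conflicts with the unit clause (NOT x5).
That branch fails; take x4 = false instead.
Unit clause (NOT x7) forces x7 = false.
Unit clause (x1) forces x1 = true.
Unit clause (x9) forces x9 = true.
That conflicts with the unit clause (NOT x9).
Either choice for x4 ends in contradiction.
Either choice for x2 ends in contradiction.

UNSATISFIABLE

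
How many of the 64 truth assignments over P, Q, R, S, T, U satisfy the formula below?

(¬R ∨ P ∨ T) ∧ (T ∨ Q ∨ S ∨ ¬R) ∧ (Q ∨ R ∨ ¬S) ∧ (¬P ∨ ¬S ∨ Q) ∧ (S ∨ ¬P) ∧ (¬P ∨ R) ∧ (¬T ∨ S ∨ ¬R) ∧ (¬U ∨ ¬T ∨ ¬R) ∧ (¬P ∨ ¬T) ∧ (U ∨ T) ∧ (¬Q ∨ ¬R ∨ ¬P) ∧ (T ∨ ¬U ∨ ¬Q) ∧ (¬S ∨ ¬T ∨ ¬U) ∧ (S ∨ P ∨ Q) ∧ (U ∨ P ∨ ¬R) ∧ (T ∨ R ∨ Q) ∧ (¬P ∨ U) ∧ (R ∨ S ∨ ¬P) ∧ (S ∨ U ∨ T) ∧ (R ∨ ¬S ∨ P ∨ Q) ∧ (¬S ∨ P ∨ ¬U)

There are 2^6 = 64 truth assignments over (P, Q, R, S, T, U).
Split on U. With U = True, the clauses containing U are satisfied and ¬U drops from the rest; 1 of the 2^5 = 32 assignments to the other variables satisfy what remains.
With U = False, by the same count on the reduced clause set, 2 assignments work.
Total: 1 + 2 = 3.

3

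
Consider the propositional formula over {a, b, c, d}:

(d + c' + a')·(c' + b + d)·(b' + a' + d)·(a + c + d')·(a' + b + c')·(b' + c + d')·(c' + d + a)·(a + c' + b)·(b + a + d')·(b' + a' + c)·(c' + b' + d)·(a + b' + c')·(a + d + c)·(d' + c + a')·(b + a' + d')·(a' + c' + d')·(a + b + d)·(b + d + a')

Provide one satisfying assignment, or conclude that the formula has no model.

Branch on d: set d = 1.
Branch on a: set a = 1.
From the singleton clause (c), c = 1.
But (c') is also a unit clause — contradiction.
Backtrack on a: now try a = 0.
From the singleton clause (c), c = 1.
From the singleton clause (b), b = 1.
But (b') is also a unit clause — contradiction.
Neither a = 1 nor a = 0 works.
Backtrack on d: now try d = 0.
Branch on c: set c = 0.
From the singleton clause (a), a = 1.
From the singleton clause (b'), b = 0.
But (b) is also a unit clause — contradiction.
Backtrack on c: now try c = 1.
From the singleton clause (a'), a = 0.
But (a) is also a unit clause — contradiction.
Neither c = 1 nor c = 0 works.
Neither d = 1 nor d = 0 works.

UNSATISFIABLE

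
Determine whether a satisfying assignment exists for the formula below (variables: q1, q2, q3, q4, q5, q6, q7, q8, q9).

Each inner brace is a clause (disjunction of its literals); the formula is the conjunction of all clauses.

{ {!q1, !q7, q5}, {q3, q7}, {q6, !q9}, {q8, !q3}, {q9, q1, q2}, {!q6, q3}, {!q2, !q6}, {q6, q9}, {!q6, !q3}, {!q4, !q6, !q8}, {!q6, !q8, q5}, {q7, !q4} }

Unsatisfiable

Branch on q3: set q3 = true.
From the singleton clause (q8), q8 = true.
From the singleton clause (!q6), q6 = false.
From the singleton clause (!q9), q9 = false.
Now (q9) is unsatisfied and unit — conflict.
Undo q3 and try q3 = false.
From the singleton clause (q7), q7 = true.
From the singleton clause (!q6), q6 = false.
From the singleton clause (!q9), q9 = false.
Now (q9) is unsatisfied and unit — conflict.
Either choice for q3 ends in contradiction.
No assignment satisfies every clause.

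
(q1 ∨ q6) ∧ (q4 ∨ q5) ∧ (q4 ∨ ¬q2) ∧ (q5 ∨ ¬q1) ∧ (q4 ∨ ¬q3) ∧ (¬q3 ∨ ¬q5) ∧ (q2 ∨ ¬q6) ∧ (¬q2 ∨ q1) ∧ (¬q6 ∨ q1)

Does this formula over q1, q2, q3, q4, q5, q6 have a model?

Yes, satisfiable

Suppose q1 = True.
Unit clause (q5) forces q5 = True.
Unit clause (¬q3) forces q3 = False.
Suppose q4 = False.
Unit clause (¬q2) forces q2 = False.
Unit clause (¬q6) forces q6 = False.
This assignment satisfies each clause.
A satisfying assignment: q1=True, q2=False, q3=False, q4=False, q5=True, q6=False.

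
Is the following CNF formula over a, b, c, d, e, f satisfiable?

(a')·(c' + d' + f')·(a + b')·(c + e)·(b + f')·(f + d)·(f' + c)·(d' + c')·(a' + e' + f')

Yes, satisfiable

(a') alone gives a = 0.
(b') alone gives b = 0.
(f') alone gives f = 0.
(d) alone gives d = 1.
(c') alone gives c = 0.
(e) alone gives e = 1.
All clauses are satisfied.
A satisfying assignment: a=0, b=0, c=0, d=1, e=1, f=0.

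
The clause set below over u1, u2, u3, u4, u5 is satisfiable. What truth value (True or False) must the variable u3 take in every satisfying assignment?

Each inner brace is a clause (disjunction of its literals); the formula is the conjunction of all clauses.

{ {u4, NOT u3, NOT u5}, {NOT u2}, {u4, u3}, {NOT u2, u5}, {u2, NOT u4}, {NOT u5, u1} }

True

Suppose u3 = false.
Unit clause (NOT u2) forces u2 = false.
Unit clause (u4) forces u4 = true.
That conflicts with the unit clause (NOT u4).
So every satisfying assignment has u3 = True.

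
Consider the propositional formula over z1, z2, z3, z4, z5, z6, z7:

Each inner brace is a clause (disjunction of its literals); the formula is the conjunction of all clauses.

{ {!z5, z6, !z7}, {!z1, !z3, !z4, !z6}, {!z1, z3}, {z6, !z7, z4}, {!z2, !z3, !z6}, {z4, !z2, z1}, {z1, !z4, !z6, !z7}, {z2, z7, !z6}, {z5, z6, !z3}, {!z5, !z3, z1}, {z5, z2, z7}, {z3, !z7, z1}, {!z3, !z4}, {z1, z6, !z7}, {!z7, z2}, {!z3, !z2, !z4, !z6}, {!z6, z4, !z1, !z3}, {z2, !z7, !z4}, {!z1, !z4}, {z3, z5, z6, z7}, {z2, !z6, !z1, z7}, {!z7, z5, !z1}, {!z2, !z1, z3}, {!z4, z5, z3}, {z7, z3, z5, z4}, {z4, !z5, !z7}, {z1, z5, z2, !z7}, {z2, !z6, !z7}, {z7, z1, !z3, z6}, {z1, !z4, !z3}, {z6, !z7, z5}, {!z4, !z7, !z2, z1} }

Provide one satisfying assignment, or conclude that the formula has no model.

Branch on z1: set z1 = true.
The clause (z3) is unit, so z3 = true.
The clause (!z4) is unit, so z4 = false.
The clause (!z6) is unit, so z6 = false.
The clause (!z7) is unit, so z7 = false.
The clause (z5) is unit, so z5 = true.
No clause remains; z2 is free.

z1=true,  z2=false,  z3=true,  z4=false,  z5=true,  z6=false,  z7=false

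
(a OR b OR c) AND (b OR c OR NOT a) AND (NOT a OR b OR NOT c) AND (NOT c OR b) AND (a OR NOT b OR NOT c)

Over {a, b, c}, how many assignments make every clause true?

3

There are 2^3 = 8 truth assignments over (a, b, c).
Split on b. With b = true, the clauses containing b are satisfied and NOT b drops from the rest; 3 of the 2^2 = 4 assignments to the other variables satisfy what remains.
With b = false, by the same count on the reduced clause set, 0 assignments work.
(One model: a=F, b=T, c=F.)
Total: 3 + 0 = 3.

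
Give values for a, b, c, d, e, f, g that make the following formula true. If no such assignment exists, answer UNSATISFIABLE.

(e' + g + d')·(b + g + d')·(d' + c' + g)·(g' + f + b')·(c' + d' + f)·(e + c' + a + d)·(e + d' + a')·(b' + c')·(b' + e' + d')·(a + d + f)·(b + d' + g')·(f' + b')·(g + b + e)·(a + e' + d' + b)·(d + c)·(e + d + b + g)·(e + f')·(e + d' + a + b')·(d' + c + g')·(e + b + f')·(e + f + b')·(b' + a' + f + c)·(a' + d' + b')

Suppose b = 0.
Suppose g = 1.
The clause (d') is unit, so d = 0.
The clause (c) is unit, so c = 1.
Suppose e = 1.
Suppose a = 1.
All clauses hold; f can take either value.

a: 1, b: 0, c: 1, d: 0, e: 1, f: 0, g: 1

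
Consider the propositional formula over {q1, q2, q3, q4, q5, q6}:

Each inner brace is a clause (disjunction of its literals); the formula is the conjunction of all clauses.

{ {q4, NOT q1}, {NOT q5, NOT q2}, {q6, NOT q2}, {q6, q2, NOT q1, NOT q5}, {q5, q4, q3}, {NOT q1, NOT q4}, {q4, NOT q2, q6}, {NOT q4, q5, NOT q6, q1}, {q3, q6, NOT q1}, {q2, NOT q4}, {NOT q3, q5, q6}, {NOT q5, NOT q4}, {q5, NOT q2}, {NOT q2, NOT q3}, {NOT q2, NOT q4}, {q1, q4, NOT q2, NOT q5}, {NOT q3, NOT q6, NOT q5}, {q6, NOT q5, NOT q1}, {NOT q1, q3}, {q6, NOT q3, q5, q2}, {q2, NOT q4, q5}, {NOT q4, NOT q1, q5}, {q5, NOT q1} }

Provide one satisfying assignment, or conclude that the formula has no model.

q1 ↦ false, q2 ↦ false, q3 ↦ false, q4 ↦ false, q5 ↦ true, q6 ↦ false

Branch on q4: set q4 = false.
(NOT q1) alone gives q1 = false.
Branch on q5: set q5 = true.
(NOT q2) alone gives q2 = false.
Branch on q3: set q3 = false.
Every clause is now satisfied; q6 is unconstrained.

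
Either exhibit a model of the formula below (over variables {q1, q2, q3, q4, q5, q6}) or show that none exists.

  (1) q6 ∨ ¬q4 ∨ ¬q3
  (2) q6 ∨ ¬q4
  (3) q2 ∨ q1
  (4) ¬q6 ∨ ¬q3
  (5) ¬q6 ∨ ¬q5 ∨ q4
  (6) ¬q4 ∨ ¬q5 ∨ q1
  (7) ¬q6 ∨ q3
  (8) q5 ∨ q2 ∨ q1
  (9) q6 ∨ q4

Try q6 = True.
Unit clause (¬q3) forces q3 = False.
That conflicts with the unit clause (q3).
So q6 must be the other value — set q6 = False.
Unit clause (¬q4) forces q4 = False.
That conflicts with the unit clause (q4).
Neither q6 = True nor q6 = False works.

UNSATISFIABLE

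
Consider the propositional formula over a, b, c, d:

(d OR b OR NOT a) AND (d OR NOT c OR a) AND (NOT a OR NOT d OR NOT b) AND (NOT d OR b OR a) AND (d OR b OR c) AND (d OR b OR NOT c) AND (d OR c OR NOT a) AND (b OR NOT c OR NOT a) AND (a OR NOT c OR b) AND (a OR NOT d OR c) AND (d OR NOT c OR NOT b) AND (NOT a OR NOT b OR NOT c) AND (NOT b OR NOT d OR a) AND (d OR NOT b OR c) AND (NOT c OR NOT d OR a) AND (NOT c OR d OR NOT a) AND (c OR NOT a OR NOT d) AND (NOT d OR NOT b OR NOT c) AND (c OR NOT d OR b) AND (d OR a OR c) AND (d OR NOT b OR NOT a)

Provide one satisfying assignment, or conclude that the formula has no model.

UNSATISFIABLE

Suppose d = true.
Suppose a = false.
The clause (b) is unit, so b = true.
That conflicts with the unit clause (NOT b).
That branch fails; take a = true instead.
The clause (NOT b) is unit, so b = false.
The clause (NOT c) is unit, so c = false.
That conflicts with the unit clause (c).
Both values of a lead to a conflict.
That branch fails; take d = false instead.
Suppose b = true.
The clause (NOT c) is unit, so c = false.
That conflicts with the unit clause (c).
That branch fails; take b = false instead.
The clause (NOT a) is unit, so a = false.
The clause (NOT c) is unit, so c = false.
That conflicts with the unit clause (c).
Both values of b lead to a conflict.
Both values of d lead to a conflict.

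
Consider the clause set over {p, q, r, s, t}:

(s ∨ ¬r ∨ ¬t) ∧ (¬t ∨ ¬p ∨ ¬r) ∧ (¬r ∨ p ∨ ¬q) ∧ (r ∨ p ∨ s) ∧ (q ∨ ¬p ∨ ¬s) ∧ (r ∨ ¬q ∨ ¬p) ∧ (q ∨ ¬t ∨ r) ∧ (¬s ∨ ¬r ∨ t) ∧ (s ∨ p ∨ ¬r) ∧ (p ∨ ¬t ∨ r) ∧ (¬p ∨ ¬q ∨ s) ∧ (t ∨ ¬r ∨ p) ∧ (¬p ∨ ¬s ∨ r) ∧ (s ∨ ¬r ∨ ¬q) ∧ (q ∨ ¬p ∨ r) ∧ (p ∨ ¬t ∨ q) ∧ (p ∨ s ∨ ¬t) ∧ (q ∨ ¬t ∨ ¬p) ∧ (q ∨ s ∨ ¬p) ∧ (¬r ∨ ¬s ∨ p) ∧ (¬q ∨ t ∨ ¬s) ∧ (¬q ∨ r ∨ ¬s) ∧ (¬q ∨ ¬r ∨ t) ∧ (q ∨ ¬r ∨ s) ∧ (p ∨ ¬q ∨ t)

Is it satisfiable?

Satisfiable

Try s = True.
Try q = False.
(¬p) alone gives p = False.
(¬t) alone gives t = False.
(¬r) alone gives r = False.
Every clause now holds.
A satisfying assignment: p=False, q=False, r=False, s=True, t=False.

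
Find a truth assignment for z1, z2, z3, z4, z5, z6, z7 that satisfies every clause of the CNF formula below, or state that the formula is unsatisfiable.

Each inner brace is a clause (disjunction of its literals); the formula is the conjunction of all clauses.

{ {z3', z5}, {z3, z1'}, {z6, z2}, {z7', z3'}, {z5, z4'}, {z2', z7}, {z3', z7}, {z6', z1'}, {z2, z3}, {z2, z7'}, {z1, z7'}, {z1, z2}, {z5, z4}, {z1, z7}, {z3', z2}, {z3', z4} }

Case z3 = 0:
The clause (z1') is unit, so z1 = 0.
The clause (z2) is unit, so z2 = 1.
The clause (z7) is unit, so z7 = 1.
Now (z7') is unsatisfied and unit — conflict.
Undo z3 and try z3 = 1.
The clause (z5) is unit, so z5 = 1.
The clause (z7') is unit, so z7 = 0.
Now (z7) is unsatisfied and unit — conflict.
Neither z3 = 1 nor z3 = 0 works.

UNSATISFIABLE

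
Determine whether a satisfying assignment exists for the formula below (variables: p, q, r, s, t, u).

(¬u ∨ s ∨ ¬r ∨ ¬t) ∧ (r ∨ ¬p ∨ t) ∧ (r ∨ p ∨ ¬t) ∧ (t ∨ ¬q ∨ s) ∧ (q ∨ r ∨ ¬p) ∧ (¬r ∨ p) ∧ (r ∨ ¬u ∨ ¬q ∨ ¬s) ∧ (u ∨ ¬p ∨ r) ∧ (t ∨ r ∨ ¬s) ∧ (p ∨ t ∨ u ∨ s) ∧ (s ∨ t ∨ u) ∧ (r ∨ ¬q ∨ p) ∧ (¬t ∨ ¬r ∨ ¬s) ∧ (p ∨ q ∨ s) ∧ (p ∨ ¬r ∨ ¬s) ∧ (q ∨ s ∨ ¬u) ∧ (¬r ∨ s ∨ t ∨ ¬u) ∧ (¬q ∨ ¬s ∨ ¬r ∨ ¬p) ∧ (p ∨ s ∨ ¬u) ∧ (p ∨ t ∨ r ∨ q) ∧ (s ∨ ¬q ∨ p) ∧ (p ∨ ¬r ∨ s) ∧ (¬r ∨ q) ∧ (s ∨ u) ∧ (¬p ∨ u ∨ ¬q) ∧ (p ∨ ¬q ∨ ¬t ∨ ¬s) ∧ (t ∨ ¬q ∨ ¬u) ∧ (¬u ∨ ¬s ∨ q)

Try r = False.
Try p = True.
From the singleton clause (t), t = True.
From the singleton clause (q), q = True.
From the singleton clause (u), u = True.
From the singleton clause (¬s), s = False.
This assignment satisfies each clause.
A satisfying assignment: p: True, q: True, r: False, s: False, t: True, u: True.

Yes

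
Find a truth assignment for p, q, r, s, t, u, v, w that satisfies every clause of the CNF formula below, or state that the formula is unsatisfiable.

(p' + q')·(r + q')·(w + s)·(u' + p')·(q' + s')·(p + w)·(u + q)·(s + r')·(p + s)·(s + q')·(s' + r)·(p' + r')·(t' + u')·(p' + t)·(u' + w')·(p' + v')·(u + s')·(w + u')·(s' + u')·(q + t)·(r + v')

UNSATISFIABLE

Suppose p = 0.
Unit clause (w) forces w = 1.
Unit clause (s) forces s = 1.
Unit clause (q') forces q = 0.
Unit clause (u) forces u = 1.
Now (u') is unsatisfied and unit — conflict.
That branch fails; take p = 1 instead.
Unit clause (q') forces q = 0.
Unit clause (u') forces u = 0.
Now (u) is unsatisfied and unit — conflict.
Both values of p lead to a conflict.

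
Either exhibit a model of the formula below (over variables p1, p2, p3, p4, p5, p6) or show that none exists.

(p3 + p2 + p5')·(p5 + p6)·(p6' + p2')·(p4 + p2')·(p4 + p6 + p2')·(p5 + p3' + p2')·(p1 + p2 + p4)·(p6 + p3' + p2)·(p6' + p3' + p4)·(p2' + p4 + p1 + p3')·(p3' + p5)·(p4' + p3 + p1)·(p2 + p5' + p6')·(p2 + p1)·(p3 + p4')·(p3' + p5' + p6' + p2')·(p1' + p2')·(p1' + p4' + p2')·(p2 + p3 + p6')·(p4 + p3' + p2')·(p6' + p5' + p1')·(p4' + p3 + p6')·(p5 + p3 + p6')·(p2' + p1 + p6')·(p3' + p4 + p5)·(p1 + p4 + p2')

p1=0,  p2=1,  p3=1,  p4=1,  p5=1,  p6=0

Branch on p5: set p5 = 1.
Branch on p3: set p3 = 1.
Branch on p6: set p6 = 0.
The clause (p2) is unit, so p2 = 1.
The clause (p4) is unit, so p4 = 1.
The clause (p1') is unit, so p1 = 0.
Every clause now holds.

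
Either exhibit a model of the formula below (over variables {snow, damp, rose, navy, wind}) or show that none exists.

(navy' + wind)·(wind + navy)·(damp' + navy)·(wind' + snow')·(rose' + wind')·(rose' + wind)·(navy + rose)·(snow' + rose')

snow: 0,  damp: 0,  rose: 0,  navy: 1,  wind: 1

Try navy = 1.
From the singleton clause (wind), wind = 1.
From the singleton clause (snow'), snow = 0.
From the singleton clause (rose'), rose = 0.
Every clause is now satisfied; damp is unconstrained.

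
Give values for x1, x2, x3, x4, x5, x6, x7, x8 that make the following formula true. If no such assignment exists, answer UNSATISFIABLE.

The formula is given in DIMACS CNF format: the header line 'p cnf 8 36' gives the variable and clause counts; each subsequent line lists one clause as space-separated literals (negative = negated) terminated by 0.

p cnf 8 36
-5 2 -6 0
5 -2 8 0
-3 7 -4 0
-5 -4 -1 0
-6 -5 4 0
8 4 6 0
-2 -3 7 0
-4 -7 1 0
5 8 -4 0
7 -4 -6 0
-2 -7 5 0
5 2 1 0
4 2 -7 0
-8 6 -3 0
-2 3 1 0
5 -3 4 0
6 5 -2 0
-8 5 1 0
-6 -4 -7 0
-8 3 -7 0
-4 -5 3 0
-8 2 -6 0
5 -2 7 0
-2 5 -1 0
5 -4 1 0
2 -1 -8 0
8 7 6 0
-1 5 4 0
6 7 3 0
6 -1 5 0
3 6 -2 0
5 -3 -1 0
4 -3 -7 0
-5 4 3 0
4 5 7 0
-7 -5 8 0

UNSATISFIABLE

Suppose x5 = False.
Suppose x2 = False.
(x1) alone gives x1 = True.
(¬x8) alone gives x8 = False.
(¬x4) alone gives x4 = False.
That conflicts with the unit clause (x4).
Backtrack on x2: now try x2 = True.
(x8) alone gives x8 = True.
(¬x7) alone gives x7 = False.
That conflicts with the unit clause (x7).
Both values of x2 lead to a conflict.
Backtrack on x5: now try x5 = True.
Suppose x2 = True.
Suppose x4 = False.
(¬x6) alone gives x6 = False.
(x8) alone gives x8 = True.
(¬x3) alone gives x3 = False.
That conflicts with the unit clause (x3).
Backtrack on x4: now try x4 = True.
(¬x1) alone gives x1 = False.
(¬x7) alone gives x7 = False.
(¬x3) alone gives x3 = False.
That conflicts with the unit clause (x3).
Both values of x4 lead to a conflict.
Backtrack on x2: now try x2 = False.
(¬x6) alone gives x6 = False.
Suppose x4 = False.
(x8) alone gives x8 = True.
(¬x7) alone gives x7 = False.
(¬x3) alone gives x3 = False.
That conflicts with the unit clause (x3).
Backtrack on x4: now try x4 = True.
(¬x1) alone gives x1 = False.
(¬x7) alone gives x7 = False.
(¬x3) alone gives x3 = False.
That conflicts with the unit clause (x3).
Both values of x4 lead to a conflict.
Both values of x2 lead to a conflict.
Both values of x5 lead to a conflict.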